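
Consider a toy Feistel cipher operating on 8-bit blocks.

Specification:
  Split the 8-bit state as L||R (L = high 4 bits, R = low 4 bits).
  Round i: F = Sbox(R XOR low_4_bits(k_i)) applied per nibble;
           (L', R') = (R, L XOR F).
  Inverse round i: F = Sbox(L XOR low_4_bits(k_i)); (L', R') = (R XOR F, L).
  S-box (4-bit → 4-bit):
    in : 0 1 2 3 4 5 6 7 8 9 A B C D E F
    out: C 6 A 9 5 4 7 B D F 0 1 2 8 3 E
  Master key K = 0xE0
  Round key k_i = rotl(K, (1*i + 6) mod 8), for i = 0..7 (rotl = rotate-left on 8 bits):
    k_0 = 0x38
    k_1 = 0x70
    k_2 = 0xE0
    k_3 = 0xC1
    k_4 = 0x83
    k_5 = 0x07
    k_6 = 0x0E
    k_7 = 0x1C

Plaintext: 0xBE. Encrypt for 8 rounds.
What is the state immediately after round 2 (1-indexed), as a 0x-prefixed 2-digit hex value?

s_0 = plaintext = 0xBE
s_1 = Round(s_0, k_0) = 0xEC
s_2 = Round(s_1, k_1) = 0xCC
s_3 = Round(s_2, k_2) = 0xCE
s_4 = Round(s_3, k_3) = 0xE2
s_5 = Round(s_4, k_4) = 0x28
s_6 = Round(s_5, k_5) = 0x8C
s_7 = Round(s_6, k_6) = 0xC2
s_8 = Round(s_7, k_7) = 0x2F

0xCC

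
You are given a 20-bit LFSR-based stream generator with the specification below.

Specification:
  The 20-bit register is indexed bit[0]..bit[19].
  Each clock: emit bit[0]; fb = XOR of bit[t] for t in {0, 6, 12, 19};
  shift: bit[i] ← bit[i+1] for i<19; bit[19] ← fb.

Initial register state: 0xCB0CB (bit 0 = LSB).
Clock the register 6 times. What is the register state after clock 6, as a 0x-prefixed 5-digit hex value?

reg_0 = 0xCB0CB
clock 1: out=1, reg = 0x65865
clock 2: out=1, reg = 0xB2C32
clock 3: out=0, reg = 0xD9619
clock 4: out=1, reg = 0xECB0C
clock 5: out=0, reg = 0xF6586
clock 6: out=0, reg = 0xFB2C3

0xFB2C3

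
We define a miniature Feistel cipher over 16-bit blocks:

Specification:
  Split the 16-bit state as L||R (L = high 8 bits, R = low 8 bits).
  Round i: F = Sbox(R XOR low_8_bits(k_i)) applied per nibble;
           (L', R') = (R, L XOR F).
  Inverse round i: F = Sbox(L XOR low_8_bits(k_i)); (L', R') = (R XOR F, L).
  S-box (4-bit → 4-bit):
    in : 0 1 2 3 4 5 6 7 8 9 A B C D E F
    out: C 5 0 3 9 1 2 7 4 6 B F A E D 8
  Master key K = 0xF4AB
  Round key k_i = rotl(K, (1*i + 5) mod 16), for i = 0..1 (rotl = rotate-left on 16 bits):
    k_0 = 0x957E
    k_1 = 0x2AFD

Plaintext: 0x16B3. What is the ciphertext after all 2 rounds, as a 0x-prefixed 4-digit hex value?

0xB822

s_0 = plaintext = 0x16B3
s_1 = Round(s_0, k_0) = 0xB3B8
s_2 = Round(s_1, k_1) = 0xB822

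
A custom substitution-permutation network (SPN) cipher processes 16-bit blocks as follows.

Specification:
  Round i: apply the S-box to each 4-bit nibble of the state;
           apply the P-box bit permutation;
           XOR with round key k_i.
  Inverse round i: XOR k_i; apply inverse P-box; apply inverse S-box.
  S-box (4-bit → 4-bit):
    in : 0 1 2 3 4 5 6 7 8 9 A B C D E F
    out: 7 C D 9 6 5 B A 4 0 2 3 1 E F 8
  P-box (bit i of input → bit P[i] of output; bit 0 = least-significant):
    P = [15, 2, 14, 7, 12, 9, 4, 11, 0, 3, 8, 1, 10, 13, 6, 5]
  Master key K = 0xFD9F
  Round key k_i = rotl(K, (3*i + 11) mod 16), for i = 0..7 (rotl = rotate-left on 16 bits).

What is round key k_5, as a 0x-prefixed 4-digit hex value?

K = 0xFD9F
k_0 = rotl(K, (3*0+11) mod 16) = rotl(K, 11) = 0xFFEC
k_1 = rotl(K, (3*1+11) mod 16) = rotl(K, 14) = 0xFF67
k_2 = rotl(K, (3*2+11) mod 16) = rotl(K, 1) = 0xFB3F
k_3 = rotl(K, (3*3+11) mod 16) = rotl(K, 4) = 0xD9FF
k_4 = rotl(K, (3*4+11) mod 16) = rotl(K, 7) = 0xCFFE
k_5 = rotl(K, (3*5+11) mod 16) = rotl(K, 10) = 0x7FF6

0x7FF6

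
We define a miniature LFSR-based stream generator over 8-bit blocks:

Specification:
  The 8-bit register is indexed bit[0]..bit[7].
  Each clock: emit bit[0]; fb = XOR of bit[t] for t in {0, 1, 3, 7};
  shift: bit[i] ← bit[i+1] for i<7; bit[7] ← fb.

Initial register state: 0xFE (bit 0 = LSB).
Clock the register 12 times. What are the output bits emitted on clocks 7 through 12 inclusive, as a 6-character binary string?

reg_0 = 0xFE
clock 1: out=0, reg = 0xFF
clock 2: out=1, reg = 0x7F
clock 3: out=1, reg = 0xBF
clock 4: out=1, reg = 0x5F
clock 5: out=1, reg = 0xAF
clock 6: out=1, reg = 0x57
clock 7: out=1, reg = 0x2B
clock 8: out=1, reg = 0x95
clock 9: out=1, reg = 0x4A
clock 10: out=0, reg = 0x25
clock 11: out=1, reg = 0x92
clock 12: out=0, reg = 0x49

111010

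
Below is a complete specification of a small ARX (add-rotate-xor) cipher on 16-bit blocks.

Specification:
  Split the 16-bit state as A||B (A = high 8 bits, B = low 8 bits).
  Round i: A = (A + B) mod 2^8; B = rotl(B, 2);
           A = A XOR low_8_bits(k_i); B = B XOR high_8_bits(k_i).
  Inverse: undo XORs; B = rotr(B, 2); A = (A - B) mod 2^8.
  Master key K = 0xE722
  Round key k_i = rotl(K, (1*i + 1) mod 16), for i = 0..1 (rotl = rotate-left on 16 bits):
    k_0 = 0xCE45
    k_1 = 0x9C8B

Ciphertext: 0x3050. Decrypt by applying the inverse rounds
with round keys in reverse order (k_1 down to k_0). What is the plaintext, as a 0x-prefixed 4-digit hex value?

s_0 = ciphertext = 0x3050
s_1 = InvRound(s_0, k_1) = 0x8833
s_2 = InvRound(s_1, k_0) = 0x4E7F

0x4E7F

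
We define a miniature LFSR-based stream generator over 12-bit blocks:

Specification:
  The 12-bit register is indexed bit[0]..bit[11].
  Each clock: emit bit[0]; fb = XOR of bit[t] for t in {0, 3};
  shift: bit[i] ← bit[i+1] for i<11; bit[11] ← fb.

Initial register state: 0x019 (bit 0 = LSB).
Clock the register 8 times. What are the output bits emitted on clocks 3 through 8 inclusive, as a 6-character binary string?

011000

reg_0 = 0x019
clock 1: out=1, reg = 0x00C
clock 2: out=0, reg = 0x806
clock 3: out=0, reg = 0x403
clock 4: out=1, reg = 0xA01
clock 5: out=1, reg = 0xD00
clock 6: out=0, reg = 0x680
clock 7: out=0, reg = 0x340
clock 8: out=0, reg = 0x1A0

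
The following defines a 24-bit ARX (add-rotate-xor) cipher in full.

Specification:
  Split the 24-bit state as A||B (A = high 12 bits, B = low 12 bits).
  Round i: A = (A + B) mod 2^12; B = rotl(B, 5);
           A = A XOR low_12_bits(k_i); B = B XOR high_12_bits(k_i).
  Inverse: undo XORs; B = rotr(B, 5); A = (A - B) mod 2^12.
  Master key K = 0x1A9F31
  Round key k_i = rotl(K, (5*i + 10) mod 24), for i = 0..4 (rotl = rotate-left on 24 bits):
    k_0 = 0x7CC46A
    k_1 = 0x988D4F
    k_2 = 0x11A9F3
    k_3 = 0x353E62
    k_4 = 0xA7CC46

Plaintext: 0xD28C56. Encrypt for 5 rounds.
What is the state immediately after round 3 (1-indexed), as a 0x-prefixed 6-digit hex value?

0xB8A34C

s_0 = plaintext = 0xD28C56
s_1 = Round(s_0, k_0) = 0xD14D14
s_2 = Round(s_1, k_1) = 0x767B12
s_3 = Round(s_2, k_2) = 0xB8A34C
s_4 = Round(s_3, k_3) = 0x0B4AD5
s_5 = Round(s_4, k_4) = 0x7CF0C9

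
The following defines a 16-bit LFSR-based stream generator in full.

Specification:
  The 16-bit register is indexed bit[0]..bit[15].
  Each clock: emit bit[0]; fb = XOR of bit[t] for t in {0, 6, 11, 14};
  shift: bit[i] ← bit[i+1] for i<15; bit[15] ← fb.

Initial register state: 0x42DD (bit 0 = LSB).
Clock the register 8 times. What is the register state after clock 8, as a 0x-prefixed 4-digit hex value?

0x7342

reg_0 = 0x42DD
clock 1: out=1, reg = 0xA16E
clock 2: out=0, reg = 0xD0B7
clock 3: out=1, reg = 0x685B
clock 4: out=1, reg = 0x342D
clock 5: out=1, reg = 0x9A16
clock 6: out=0, reg = 0xCD0B
clock 7: out=1, reg = 0xE685
clock 8: out=1, reg = 0x7342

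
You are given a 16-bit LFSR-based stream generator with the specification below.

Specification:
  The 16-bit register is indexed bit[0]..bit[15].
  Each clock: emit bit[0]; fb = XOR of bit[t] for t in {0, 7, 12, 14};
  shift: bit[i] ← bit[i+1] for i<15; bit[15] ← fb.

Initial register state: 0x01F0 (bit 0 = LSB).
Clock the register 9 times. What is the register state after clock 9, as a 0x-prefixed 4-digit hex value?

reg_0 = 0x01F0
clock 1: out=0, reg = 0x80F8
clock 2: out=0, reg = 0xC07C
clock 3: out=0, reg = 0xE03E
clock 4: out=0, reg = 0xF01F
clock 5: out=1, reg = 0xF80F
clock 6: out=1, reg = 0xFC07
clock 7: out=1, reg = 0xFE03
clock 8: out=1, reg = 0xFF01
clock 9: out=1, reg = 0xFF80

0xFF80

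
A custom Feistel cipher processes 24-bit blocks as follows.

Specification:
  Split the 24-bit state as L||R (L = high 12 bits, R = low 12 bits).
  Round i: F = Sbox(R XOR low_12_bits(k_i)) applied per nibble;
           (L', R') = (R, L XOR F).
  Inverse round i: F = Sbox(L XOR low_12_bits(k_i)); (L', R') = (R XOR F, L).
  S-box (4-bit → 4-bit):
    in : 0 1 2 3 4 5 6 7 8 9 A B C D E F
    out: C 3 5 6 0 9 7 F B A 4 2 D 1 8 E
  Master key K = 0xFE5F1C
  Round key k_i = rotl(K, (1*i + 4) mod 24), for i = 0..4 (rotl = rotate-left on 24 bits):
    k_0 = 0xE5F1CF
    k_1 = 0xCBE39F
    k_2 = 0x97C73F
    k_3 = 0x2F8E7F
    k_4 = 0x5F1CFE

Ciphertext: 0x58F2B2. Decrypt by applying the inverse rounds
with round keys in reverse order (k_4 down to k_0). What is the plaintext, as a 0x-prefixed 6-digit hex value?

s_0 = ciphertext = 0x58F2B2
s_1 = InvRound(s_0, k_4) = 0x84158F
s_2 = InvRound(s_1, k_3) = 0x2E7841
s_3 = InvRound(s_2, k_2) = 0x15A2E7
s_4 = InvRound(s_3, k_1) = 0x73E15A
s_5 = InvRound(s_4, k_0) = 0x6B973E

0x6B973E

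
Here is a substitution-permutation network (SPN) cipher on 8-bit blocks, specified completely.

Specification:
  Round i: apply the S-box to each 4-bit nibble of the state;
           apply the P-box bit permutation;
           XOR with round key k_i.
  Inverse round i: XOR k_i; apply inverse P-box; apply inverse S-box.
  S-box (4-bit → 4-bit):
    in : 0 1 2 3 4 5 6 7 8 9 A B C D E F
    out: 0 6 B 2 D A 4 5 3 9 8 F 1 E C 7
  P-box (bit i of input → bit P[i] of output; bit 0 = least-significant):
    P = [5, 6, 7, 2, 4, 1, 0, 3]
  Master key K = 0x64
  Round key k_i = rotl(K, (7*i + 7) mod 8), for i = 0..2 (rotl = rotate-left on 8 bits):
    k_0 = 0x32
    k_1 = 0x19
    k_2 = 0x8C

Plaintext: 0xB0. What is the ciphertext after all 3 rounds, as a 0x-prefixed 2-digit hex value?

s_0 = plaintext = 0xB0
s_1 = Round(s_0, k_0) = 0x29
s_2 = Round(s_1, k_1) = 0x27
s_3 = Round(s_2, k_2) = 0x36

0x36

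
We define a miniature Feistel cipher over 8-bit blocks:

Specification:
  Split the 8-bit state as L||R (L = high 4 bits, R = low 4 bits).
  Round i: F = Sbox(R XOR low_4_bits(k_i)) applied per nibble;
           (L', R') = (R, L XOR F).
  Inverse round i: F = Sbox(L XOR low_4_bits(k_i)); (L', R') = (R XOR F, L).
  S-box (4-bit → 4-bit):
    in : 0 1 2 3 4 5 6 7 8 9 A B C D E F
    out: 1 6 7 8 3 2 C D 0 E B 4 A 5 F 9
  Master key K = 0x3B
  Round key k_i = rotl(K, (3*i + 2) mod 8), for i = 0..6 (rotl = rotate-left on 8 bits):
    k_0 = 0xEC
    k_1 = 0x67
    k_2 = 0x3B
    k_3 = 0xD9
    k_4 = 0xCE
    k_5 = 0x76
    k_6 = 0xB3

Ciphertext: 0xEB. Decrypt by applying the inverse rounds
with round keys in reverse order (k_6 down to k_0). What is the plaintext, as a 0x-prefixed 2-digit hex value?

0x6E

s_0 = ciphertext = 0xEB
s_1 = InvRound(s_0, k_6) = 0xEE
s_2 = InvRound(s_1, k_5) = 0xEE
s_3 = InvRound(s_2, k_4) = 0xFE
s_4 = InvRound(s_3, k_3) = 0x2F
s_5 = InvRound(s_4, k_2) = 0x12
s_6 = InvRound(s_5, k_1) = 0xE1
s_7 = InvRound(s_6, k_0) = 0x6E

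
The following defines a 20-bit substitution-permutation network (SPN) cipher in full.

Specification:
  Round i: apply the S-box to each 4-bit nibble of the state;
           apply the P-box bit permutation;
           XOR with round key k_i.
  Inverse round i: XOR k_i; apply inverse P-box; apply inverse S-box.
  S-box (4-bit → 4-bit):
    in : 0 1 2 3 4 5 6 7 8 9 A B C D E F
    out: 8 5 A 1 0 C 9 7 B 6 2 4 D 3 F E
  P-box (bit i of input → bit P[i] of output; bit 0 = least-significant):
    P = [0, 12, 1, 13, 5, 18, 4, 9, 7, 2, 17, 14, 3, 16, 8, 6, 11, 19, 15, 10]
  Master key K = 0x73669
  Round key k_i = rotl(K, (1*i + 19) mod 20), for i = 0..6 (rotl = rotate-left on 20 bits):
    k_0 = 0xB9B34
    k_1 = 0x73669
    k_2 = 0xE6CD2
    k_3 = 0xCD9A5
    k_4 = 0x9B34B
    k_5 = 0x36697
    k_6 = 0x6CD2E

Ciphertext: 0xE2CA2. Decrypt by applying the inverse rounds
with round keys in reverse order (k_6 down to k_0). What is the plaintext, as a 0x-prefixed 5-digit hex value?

0xC37E2

s_0 = ciphertext = 0xE2CA2
s_1 = InvRound(s_0, k_6) = 0x91840
s_2 = InvRound(s_1, k_5) = 0x80E5E
s_3 = InvRound(s_2, k_4) = 0xC9AB8
s_4 = InvRound(s_3, k_3) = 0x41253
s_5 = InvRound(s_4, k_2) = 0x84C08
s_6 = InvRound(s_5, k_1) = 0xD2588
s_7 = InvRound(s_6, k_0) = 0xC37E2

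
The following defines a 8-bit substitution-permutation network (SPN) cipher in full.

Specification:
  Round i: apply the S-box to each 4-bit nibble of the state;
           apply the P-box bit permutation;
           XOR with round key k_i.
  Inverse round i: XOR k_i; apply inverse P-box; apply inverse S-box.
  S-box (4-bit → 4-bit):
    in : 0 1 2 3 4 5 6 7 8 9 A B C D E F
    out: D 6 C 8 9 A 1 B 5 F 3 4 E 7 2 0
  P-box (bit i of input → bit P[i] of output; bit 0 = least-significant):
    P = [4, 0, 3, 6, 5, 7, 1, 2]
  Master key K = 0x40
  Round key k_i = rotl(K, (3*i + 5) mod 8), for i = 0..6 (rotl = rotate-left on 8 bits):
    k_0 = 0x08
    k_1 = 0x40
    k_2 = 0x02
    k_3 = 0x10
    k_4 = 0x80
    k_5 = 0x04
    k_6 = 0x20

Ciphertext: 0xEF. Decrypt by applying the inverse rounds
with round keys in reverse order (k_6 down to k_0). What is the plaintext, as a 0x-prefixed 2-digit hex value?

s_0 = ciphertext = 0xEF
s_1 = InvRound(s_0, k_6) = 0xCC
s_2 = InvRound(s_1, k_5) = 0xE2
s_3 = InvRound(s_2, k_4) = 0x83
s_4 = InvRound(s_3, k_3) = 0x1A
s_5 = InvRound(s_4, k_2) = 0xF8
s_6 = InvRound(s_5, k_1) = 0xA8
s_7 = InvRound(s_6, k_0) = 0xAF

0xAF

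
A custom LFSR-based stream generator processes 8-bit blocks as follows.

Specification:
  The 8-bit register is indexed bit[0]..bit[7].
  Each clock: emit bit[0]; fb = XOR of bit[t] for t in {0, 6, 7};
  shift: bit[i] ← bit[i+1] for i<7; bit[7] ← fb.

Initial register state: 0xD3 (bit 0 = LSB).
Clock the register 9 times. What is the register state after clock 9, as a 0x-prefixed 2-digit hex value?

reg_0 = 0xD3
clock 1: out=1, reg = 0xE9
clock 2: out=1, reg = 0xF4
clock 3: out=0, reg = 0x7A
clock 4: out=0, reg = 0xBD
clock 5: out=1, reg = 0x5E
clock 6: out=0, reg = 0xAF
clock 7: out=1, reg = 0x57
clock 8: out=1, reg = 0x2B
clock 9: out=1, reg = 0x95

0x95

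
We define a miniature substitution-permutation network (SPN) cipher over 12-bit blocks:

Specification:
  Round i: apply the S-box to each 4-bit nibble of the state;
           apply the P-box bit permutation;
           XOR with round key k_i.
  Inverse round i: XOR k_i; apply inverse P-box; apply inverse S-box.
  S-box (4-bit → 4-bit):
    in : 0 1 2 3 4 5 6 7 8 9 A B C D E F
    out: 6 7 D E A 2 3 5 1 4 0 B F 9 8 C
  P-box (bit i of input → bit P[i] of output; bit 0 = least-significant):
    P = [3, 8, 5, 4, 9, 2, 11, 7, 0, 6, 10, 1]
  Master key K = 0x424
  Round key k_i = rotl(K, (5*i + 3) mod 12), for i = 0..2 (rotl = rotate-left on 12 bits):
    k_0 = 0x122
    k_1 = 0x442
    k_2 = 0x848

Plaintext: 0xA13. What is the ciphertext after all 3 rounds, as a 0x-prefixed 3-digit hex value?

0xCDE

s_0 = plaintext = 0xA13
s_1 = Round(s_0, k_0) = 0xA16
s_2 = Round(s_1, k_1) = 0xF4E
s_3 = Round(s_2, k_2) = 0xCDE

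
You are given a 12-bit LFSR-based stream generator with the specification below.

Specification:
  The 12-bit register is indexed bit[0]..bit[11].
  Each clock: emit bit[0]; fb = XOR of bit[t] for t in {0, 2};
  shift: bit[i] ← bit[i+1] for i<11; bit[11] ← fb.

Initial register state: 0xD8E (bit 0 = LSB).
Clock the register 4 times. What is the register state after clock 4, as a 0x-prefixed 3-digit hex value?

reg_0 = 0xD8E
clock 1: out=0, reg = 0xEC7
clock 2: out=1, reg = 0x763
clock 3: out=1, reg = 0xBB1
clock 4: out=1, reg = 0xDD8

0xDD8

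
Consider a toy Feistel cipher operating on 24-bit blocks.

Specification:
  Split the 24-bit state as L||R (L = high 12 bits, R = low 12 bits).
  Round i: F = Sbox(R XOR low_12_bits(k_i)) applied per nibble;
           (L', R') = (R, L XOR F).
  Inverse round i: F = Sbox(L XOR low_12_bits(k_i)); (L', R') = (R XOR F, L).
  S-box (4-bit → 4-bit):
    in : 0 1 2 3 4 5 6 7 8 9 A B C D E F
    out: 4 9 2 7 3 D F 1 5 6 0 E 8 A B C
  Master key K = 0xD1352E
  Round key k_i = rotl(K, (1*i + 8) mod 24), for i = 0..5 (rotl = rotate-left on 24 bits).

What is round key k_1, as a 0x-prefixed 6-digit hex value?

K = 0xD1352E
k_0 = rotl(K, (1*0+8) mod 24) = rotl(K, 8) = 0x352ED1
k_1 = rotl(K, (1*1+8) mod 24) = rotl(K, 9) = 0x6A5DA2

0x6A5DA2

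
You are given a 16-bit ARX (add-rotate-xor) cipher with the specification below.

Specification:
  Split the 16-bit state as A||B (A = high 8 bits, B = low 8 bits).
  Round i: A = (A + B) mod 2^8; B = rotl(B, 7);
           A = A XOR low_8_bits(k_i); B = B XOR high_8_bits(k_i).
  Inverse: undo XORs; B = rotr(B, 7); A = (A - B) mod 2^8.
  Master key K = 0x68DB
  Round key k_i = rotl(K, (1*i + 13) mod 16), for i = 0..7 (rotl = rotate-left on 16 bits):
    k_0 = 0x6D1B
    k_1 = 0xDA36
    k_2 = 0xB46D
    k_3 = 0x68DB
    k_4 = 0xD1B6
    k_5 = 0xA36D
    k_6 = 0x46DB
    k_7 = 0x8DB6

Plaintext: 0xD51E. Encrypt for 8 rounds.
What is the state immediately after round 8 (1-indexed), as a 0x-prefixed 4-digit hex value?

s_0 = plaintext = 0xD51E
s_1 = Round(s_0, k_0) = 0xE862
s_2 = Round(s_1, k_1) = 0x7CEB
s_3 = Round(s_2, k_2) = 0x0A41
s_4 = Round(s_3, k_3) = 0x90C8
s_5 = Round(s_4, k_4) = 0xEEB5
s_6 = Round(s_5, k_5) = 0xCE79
s_7 = Round(s_6, k_6) = 0x9CFA
s_8 = Round(s_7, k_7) = 0x20F0

0x20F0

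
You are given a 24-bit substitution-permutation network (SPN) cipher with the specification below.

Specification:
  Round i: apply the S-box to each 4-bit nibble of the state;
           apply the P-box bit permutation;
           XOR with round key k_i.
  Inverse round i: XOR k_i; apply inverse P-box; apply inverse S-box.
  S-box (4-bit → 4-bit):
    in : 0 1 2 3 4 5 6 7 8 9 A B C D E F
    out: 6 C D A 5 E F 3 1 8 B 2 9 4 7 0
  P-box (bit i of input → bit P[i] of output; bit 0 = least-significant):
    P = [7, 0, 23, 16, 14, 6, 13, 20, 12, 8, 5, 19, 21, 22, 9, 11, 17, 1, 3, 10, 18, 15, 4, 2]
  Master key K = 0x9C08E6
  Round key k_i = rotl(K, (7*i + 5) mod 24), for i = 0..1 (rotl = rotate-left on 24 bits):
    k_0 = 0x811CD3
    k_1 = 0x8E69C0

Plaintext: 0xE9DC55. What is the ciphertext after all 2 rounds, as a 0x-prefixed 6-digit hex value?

0x653454

s_0 = plaintext = 0xE9DC55
s_1 = Round(s_0, k_0) = 0x1CAA82
s_2 = Round(s_1, k_1) = 0x653454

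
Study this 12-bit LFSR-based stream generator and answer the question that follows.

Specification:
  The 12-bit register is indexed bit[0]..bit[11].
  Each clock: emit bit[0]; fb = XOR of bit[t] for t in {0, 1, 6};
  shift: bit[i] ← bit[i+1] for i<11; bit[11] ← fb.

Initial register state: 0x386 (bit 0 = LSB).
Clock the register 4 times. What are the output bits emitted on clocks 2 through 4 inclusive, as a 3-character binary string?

110

reg_0 = 0x386
clock 1: out=0, reg = 0x9C3
clock 2: out=1, reg = 0xCE1
clock 3: out=1, reg = 0x670
clock 4: out=0, reg = 0xB38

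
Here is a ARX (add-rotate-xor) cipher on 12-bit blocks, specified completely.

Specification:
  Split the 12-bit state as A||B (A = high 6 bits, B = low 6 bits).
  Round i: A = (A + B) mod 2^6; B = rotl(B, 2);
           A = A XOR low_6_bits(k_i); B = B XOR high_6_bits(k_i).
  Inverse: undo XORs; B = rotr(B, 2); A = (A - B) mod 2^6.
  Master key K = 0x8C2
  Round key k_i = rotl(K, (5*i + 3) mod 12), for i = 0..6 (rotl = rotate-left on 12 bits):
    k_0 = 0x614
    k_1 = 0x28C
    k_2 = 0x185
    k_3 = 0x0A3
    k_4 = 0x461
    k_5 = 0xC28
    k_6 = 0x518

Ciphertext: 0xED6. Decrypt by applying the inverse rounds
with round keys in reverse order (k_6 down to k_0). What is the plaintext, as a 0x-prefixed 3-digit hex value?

0x69D

s_0 = ciphertext = 0xED6
s_1 = InvRound(s_0, k_6) = 0x0E0
s_2 = InvRound(s_1, k_5) = 0x9C4
s_3 = InvRound(s_2, k_4) = 0xC55
s_4 = InvRound(s_3, k_3) = 0x775
s_5 = InvRound(s_4, k_2) = 0x73C
s_6 = InvRound(s_5, k_1) = 0x8ED
s_7 = InvRound(s_6, k_0) = 0x69D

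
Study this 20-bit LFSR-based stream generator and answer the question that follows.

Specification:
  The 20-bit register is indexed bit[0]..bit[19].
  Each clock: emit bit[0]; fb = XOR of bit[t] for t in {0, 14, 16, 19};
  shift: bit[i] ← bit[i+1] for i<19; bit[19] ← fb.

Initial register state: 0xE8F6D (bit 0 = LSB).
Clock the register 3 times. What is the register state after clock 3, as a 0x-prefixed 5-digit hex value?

reg_0 = 0xE8F6D
clock 1: out=1, reg = 0x747B6
clock 2: out=0, reg = 0x3A3DB
clock 3: out=1, reg = 0x1D1ED

0x1D1ED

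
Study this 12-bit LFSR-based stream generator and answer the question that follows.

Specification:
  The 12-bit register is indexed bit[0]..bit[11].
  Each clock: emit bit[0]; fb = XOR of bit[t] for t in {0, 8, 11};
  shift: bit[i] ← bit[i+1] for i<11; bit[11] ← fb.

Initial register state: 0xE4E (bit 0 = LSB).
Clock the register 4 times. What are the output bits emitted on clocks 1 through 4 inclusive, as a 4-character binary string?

0111

reg_0 = 0xE4E
clock 1: out=0, reg = 0xF27
clock 2: out=1, reg = 0xF93
clock 3: out=1, reg = 0xFC9
clock 4: out=1, reg = 0xFE4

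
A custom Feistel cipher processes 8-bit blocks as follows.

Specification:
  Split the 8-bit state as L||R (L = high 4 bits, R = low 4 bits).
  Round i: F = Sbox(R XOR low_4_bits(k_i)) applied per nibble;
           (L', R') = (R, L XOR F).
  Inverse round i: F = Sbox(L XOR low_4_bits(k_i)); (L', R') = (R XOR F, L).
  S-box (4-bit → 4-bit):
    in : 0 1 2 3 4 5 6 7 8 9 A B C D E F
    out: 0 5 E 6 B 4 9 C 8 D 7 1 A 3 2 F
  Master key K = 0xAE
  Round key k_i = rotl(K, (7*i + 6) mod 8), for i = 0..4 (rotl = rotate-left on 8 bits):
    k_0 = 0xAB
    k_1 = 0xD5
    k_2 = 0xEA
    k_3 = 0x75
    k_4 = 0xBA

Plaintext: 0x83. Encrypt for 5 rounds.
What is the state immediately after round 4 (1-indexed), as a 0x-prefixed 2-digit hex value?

s_0 = plaintext = 0x83
s_1 = Round(s_0, k_0) = 0x30
s_2 = Round(s_1, k_1) = 0x07
s_3 = Round(s_2, k_2) = 0x73
s_4 = Round(s_3, k_3) = 0x3E
s_5 = Round(s_4, k_4) = 0xE8

0x3E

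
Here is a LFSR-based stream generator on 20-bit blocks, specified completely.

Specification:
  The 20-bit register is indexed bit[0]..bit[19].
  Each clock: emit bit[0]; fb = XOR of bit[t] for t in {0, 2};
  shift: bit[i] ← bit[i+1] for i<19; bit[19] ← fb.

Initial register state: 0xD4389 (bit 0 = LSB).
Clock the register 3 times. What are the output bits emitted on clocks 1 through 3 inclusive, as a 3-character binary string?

reg_0 = 0xD4389
clock 1: out=1, reg = 0xEA1C4
clock 2: out=0, reg = 0xF50E2
clock 3: out=0, reg = 0x7A871

100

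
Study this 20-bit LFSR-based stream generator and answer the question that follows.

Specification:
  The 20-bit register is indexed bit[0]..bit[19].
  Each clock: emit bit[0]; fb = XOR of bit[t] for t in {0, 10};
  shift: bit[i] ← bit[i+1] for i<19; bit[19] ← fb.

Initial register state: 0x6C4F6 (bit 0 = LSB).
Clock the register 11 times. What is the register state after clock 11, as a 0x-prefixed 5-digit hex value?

0x28ED8

reg_0 = 0x6C4F6
clock 1: out=0, reg = 0xB627B
clock 2: out=1, reg = 0xDB13D
clock 3: out=1, reg = 0xED89E
clock 4: out=0, reg = 0x76C4F
clock 5: out=1, reg = 0x3B627
clock 6: out=1, reg = 0x1DB13
clock 7: out=1, reg = 0x8ED89
clock 8: out=1, reg = 0x476C4
clock 9: out=0, reg = 0xA3B62
clock 10: out=0, reg = 0x51DB1
clock 11: out=1, reg = 0x28ED8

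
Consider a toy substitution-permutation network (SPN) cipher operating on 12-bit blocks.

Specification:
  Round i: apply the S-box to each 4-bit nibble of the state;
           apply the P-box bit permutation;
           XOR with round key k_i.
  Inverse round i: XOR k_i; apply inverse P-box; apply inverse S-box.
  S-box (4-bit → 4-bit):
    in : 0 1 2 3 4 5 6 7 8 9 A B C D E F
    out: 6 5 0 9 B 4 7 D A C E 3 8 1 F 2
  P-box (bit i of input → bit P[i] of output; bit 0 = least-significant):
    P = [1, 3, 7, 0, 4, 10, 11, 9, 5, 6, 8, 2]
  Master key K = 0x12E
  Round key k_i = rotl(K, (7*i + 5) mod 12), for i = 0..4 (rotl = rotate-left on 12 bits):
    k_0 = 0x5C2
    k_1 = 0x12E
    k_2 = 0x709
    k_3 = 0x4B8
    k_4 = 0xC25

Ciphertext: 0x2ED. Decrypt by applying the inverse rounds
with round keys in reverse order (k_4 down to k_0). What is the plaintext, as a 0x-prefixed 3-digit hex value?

s_0 = ciphertext = 0x2ED
s_1 = InvRound(s_0, k_4) = 0xFA0
s_2 = InvRound(s_1, k_3) = 0x57F
s_3 = InvRound(s_2, k_2) = 0x43D
s_4 = InvRound(s_3, k_1) = 0x5B3
s_5 = InvRound(s_4, k_0) = 0xBDC

0xBDC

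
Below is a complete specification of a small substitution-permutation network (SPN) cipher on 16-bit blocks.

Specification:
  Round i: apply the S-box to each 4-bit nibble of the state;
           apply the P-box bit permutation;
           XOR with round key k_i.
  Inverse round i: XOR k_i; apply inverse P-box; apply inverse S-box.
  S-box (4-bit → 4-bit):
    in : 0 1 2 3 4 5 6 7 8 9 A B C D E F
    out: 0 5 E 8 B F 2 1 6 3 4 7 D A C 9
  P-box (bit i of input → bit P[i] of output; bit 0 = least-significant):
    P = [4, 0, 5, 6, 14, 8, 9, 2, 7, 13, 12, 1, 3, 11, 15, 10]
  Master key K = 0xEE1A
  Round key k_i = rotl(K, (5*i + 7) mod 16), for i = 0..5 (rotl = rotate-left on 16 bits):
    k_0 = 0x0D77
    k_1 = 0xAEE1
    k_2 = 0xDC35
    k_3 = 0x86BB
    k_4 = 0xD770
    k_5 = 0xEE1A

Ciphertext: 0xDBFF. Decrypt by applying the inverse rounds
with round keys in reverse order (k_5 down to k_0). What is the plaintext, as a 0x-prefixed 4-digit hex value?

s_0 = ciphertext = 0xDBFF
s_1 = InvRound(s_0, k_5) = 0x3BD2
s_2 = InvRound(s_1, k_4) = 0x247A
s_3 = InvRound(s_2, k_3) = 0xA9AD
s_4 = InvRound(s_3, k_2) = 0xFB97
s_5 = InvRound(s_4, k_1) = 0x3E4C
s_6 = InvRound(s_5, k_0) = 0x728B

0x728B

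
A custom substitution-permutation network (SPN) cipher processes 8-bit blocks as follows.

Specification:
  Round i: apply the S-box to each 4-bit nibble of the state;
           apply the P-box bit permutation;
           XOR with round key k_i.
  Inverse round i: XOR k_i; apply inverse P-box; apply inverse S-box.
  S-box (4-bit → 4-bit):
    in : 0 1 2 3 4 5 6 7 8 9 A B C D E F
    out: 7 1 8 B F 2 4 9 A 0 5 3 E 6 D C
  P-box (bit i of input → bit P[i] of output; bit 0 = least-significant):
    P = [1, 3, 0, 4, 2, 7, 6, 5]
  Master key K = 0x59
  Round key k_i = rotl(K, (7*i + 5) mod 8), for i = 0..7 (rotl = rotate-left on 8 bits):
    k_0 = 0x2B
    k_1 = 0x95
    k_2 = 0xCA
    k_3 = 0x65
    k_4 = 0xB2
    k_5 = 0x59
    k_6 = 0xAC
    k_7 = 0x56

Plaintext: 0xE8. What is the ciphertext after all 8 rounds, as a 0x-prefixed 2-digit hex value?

s_0 = plaintext = 0xE8
s_1 = Round(s_0, k_0) = 0x57
s_2 = Round(s_1, k_1) = 0x07
s_3 = Round(s_2, k_2) = 0x1C
s_4 = Round(s_3, k_3) = 0x78
s_5 = Round(s_4, k_4) = 0x8E
s_6 = Round(s_5, k_5) = 0xEA
s_7 = Round(s_6, k_6) = 0xCB
s_8 = Round(s_7, k_7) = 0xBC

0xBC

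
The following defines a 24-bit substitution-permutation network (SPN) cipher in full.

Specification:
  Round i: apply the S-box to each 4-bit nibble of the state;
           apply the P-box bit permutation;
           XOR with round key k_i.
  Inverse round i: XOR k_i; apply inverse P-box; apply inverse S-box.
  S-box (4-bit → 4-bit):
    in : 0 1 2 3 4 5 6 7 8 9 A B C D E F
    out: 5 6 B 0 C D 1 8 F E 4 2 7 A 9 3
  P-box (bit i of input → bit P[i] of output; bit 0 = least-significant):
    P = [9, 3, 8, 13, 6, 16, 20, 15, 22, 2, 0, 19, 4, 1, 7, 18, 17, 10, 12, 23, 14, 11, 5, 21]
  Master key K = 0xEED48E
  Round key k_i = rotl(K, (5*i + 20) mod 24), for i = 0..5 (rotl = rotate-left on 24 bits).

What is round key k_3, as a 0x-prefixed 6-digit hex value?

K = 0xEED48E
k_0 = rotl(K, (5*0+20) mod 24) = rotl(K, 20) = 0xEEED48
k_1 = rotl(K, (5*1+20) mod 24) = rotl(K, 1) = 0xDDA91D
k_2 = rotl(K, (5*2+20) mod 24) = rotl(K, 6) = 0xB523BB
k_3 = rotl(K, (5*3+20) mod 24) = rotl(K, 11) = 0xA47776

0xA47776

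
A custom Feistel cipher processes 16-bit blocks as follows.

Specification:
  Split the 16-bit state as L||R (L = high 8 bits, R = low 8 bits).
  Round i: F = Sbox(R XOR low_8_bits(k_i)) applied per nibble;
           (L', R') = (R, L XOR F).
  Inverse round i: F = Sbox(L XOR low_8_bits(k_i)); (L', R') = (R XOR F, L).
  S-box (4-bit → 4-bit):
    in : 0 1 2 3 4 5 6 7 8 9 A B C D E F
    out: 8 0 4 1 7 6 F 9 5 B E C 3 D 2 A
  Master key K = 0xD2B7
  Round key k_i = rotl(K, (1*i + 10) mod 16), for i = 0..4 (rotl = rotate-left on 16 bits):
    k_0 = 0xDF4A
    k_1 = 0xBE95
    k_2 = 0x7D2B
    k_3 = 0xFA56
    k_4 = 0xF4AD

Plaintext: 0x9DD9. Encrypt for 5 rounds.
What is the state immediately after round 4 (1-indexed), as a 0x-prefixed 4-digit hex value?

0x37E2

s_0 = plaintext = 0x9DD9
s_1 = Round(s_0, k_0) = 0xD92C
s_2 = Round(s_1, k_1) = 0x2C12
s_3 = Round(s_2, k_2) = 0x1237
s_4 = Round(s_3, k_3) = 0x37E2
s_5 = Round(s_4, k_4) = 0xE24D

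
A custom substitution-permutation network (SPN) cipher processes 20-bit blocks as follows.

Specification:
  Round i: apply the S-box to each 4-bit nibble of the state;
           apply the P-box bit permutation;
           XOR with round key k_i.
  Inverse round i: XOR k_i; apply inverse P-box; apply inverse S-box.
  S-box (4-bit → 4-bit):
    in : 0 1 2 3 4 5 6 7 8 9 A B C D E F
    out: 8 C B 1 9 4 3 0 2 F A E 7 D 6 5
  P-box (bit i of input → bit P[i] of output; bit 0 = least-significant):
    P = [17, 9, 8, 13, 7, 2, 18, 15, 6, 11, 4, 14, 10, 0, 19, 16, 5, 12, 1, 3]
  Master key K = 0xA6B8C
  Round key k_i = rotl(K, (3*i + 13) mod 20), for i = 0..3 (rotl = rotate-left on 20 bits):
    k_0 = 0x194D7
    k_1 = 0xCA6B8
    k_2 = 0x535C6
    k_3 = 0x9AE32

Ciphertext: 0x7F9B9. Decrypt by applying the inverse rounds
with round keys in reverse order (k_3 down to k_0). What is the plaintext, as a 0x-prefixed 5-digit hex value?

0xA2514

s_0 = ciphertext = 0x7F9B9
s_1 = InvRound(s_0, k_3) = 0xBC0FC
s_2 = InvRound(s_1, k_2) = 0x9F11D
s_3 = InvRound(s_2, k_1) = 0x620CE
s_4 = InvRound(s_3, k_0) = 0xA2514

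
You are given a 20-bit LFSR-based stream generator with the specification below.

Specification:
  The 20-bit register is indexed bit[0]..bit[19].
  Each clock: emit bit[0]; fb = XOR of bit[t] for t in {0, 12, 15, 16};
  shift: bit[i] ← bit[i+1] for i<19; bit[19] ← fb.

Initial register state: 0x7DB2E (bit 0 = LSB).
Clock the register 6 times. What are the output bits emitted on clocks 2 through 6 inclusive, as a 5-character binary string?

11101

reg_0 = 0x7DB2E
clock 1: out=0, reg = 0xBED97
clock 2: out=1, reg = 0xDF6CB
clock 3: out=1, reg = 0x6FB65
clock 4: out=1, reg = 0xB7DB2
clock 5: out=0, reg = 0x5BED9
clock 6: out=1, reg = 0x2DF6C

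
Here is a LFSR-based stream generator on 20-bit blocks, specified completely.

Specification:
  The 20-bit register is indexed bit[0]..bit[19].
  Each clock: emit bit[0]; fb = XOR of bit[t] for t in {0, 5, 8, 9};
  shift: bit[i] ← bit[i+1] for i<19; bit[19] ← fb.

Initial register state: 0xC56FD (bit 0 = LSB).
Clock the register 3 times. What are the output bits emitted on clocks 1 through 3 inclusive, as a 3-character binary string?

101

reg_0 = 0xC56FD
clock 1: out=1, reg = 0xE2B7E
clock 2: out=0, reg = 0xF15BF
clock 3: out=1, reg = 0xF8ADF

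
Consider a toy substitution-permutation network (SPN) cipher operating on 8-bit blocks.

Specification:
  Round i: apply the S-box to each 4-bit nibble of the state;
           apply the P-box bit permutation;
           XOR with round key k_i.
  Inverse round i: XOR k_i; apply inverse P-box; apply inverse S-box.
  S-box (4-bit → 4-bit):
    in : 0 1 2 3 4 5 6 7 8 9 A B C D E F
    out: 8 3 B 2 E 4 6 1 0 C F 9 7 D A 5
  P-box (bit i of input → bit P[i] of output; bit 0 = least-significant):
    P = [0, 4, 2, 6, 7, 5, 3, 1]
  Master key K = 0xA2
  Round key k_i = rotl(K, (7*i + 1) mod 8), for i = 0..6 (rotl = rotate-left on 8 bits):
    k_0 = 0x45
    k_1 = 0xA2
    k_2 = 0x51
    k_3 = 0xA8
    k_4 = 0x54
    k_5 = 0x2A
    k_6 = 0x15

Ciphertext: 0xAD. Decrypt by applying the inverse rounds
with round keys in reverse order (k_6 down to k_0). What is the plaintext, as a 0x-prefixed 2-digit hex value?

s_0 = ciphertext = 0xAD
s_1 = InvRound(s_0, k_6) = 0xC3
s_2 = InvRound(s_1, k_5) = 0xCB
s_3 = InvRound(s_2, k_4) = 0xDC
s_4 = InvRound(s_3, k_3) = 0x34
s_5 = InvRound(s_4, k_2) = 0x3D
s_6 = InvRound(s_5, k_1) = 0xDC
s_7 = InvRound(s_6, k_0) = 0xF1

0xF1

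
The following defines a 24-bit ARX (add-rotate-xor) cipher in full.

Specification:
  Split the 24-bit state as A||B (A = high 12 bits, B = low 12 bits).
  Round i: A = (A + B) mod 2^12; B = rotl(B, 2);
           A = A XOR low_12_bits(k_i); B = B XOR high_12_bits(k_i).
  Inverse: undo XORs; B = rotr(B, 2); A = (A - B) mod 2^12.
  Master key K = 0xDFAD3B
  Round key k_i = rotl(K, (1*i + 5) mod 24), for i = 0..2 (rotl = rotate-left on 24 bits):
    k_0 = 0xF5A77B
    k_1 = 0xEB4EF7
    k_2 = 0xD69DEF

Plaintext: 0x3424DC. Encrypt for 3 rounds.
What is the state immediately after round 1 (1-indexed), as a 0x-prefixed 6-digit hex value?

s_0 = plaintext = 0x3424DC
s_1 = Round(s_0, k_0) = 0xF65C2B
s_2 = Round(s_1, k_1) = 0x567E1B
s_3 = Round(s_2, k_2) = 0xE6D506

0xF65C2B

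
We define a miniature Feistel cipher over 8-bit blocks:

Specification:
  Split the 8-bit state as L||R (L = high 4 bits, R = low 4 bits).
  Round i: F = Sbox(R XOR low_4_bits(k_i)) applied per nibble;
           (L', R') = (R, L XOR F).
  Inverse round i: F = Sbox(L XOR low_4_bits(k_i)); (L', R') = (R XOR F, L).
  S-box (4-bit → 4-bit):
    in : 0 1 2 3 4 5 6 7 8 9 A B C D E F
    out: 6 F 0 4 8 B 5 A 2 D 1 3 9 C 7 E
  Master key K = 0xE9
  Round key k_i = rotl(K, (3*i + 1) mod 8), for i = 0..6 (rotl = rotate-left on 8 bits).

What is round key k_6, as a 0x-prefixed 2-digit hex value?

0x4F

K = 0xE9
k_0 = rotl(K, (3*0+1) mod 8) = rotl(K, 1) = 0xD3
k_1 = rotl(K, (3*1+1) mod 8) = rotl(K, 4) = 0x9E
k_2 = rotl(K, (3*2+1) mod 8) = rotl(K, 7) = 0xF4
k_3 = rotl(K, (3*3+1) mod 8) = rotl(K, 2) = 0xA7
k_4 = rotl(K, (3*4+1) mod 8) = rotl(K, 5) = 0x3D
k_5 = rotl(K, (3*5+1) mod 8) = rotl(K, 0) = 0xE9
k_6 = rotl(K, (3*6+1) mod 8) = rotl(K, 3) = 0x4F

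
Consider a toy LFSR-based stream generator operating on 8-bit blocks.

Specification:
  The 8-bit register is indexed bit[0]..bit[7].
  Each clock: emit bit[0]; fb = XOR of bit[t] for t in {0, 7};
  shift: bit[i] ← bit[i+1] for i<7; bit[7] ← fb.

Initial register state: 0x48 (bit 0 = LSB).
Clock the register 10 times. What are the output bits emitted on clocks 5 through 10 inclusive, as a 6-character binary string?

reg_0 = 0x48
clock 1: out=0, reg = 0x24
clock 2: out=0, reg = 0x12
clock 3: out=0, reg = 0x09
clock 4: out=1, reg = 0x84
clock 5: out=0, reg = 0xC2
clock 6: out=0, reg = 0xE1
clock 7: out=1, reg = 0x70
clock 8: out=0, reg = 0x38
clock 9: out=0, reg = 0x1C
clock 10: out=0, reg = 0x0E

001000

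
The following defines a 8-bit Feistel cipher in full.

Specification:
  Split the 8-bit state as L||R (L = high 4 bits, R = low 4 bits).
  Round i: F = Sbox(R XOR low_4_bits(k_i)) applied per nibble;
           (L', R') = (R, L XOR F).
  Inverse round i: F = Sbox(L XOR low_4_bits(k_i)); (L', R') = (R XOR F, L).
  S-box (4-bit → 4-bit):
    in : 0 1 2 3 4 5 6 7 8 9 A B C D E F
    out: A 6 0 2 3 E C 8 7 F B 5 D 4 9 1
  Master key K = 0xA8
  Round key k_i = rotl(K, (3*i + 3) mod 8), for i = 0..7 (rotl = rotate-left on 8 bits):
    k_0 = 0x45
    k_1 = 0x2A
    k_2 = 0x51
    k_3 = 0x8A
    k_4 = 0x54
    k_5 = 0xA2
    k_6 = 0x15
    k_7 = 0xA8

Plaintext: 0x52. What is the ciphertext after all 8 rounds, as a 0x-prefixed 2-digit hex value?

0x5C

s_0 = plaintext = 0x52
s_1 = Round(s_0, k_0) = 0x2D
s_2 = Round(s_1, k_1) = 0xDA
s_3 = Round(s_2, k_2) = 0xA8
s_4 = Round(s_3, k_3) = 0x8A
s_5 = Round(s_4, k_4) = 0xA1
s_6 = Round(s_5, k_5) = 0x18
s_7 = Round(s_6, k_6) = 0x85
s_8 = Round(s_7, k_7) = 0x5C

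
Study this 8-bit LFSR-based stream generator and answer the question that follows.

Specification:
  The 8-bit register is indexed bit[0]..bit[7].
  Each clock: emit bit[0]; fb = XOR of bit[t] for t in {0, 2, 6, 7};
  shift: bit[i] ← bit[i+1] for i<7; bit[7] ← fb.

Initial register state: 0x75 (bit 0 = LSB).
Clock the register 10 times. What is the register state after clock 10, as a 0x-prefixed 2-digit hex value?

reg_0 = 0x75
clock 1: out=1, reg = 0xBA
clock 2: out=0, reg = 0xDD
clock 3: out=1, reg = 0x6E
clock 4: out=0, reg = 0x37
clock 5: out=1, reg = 0x1B
clock 6: out=1, reg = 0x8D
clock 7: out=1, reg = 0xC6
clock 8: out=0, reg = 0xE3
clock 9: out=1, reg = 0xF1
clock 10: out=1, reg = 0xF8

0xF8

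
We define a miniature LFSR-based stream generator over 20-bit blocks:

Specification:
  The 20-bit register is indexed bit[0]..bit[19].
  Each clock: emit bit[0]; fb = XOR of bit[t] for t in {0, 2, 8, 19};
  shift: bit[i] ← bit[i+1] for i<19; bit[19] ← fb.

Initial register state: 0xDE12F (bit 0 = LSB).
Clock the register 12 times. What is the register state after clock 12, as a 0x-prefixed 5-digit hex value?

reg_0 = 0xDE12F
clock 1: out=1, reg = 0x6F097
clock 2: out=1, reg = 0x3784B
clock 3: out=1, reg = 0x9BC25
clock 4: out=1, reg = 0xCDE12
clock 5: out=0, reg = 0xE6F09
clock 6: out=1, reg = 0xF3784
clock 7: out=0, reg = 0xF9BC2
clock 8: out=0, reg = 0x7CDE1
clock 9: out=1, reg = 0x3E6F0
clock 10: out=0, reg = 0x1F378
clock 11: out=0, reg = 0x8F9BC
clock 12: out=0, reg = 0xC7CDE

0xC7CDE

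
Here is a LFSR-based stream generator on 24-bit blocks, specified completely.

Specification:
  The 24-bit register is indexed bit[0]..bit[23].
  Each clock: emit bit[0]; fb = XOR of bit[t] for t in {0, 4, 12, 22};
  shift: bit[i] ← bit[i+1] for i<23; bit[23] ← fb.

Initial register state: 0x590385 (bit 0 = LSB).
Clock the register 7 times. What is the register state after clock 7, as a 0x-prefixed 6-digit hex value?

0xB8B207

reg_0 = 0x590385
clock 1: out=1, reg = 0x2C81C2
clock 2: out=0, reg = 0x1640E1
clock 3: out=1, reg = 0x8B2070
clock 4: out=0, reg = 0xC59038
clock 5: out=0, reg = 0xE2C81C
clock 6: out=0, reg = 0x71640E
clock 7: out=0, reg = 0xB8B207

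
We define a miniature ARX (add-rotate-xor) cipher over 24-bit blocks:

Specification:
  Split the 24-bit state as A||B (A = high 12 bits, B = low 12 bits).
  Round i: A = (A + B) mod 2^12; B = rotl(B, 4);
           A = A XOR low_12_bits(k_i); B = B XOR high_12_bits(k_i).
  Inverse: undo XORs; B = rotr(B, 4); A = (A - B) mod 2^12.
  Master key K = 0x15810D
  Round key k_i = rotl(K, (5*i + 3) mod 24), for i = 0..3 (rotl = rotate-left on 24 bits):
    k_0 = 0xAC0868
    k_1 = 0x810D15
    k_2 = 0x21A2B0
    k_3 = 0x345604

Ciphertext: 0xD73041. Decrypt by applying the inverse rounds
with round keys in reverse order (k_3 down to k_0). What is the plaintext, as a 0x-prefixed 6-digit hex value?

s_0 = ciphertext = 0xD73041
s_1 = InvRound(s_0, k_3) = 0x747430
s_2 = InvRound(s_1, k_2) = 0xB95A62
s_3 = InvRound(s_2, k_1) = 0x459227
s_4 = InvRound(s_3, k_0) = 0x4A378E

0x4A378E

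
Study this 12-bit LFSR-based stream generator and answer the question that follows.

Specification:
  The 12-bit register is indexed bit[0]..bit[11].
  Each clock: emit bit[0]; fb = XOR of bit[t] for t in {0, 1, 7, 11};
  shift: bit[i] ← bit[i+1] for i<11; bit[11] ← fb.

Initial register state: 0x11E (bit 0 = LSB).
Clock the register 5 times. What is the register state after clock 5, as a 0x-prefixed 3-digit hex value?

reg_0 = 0x11E
clock 1: out=0, reg = 0x88F
clock 2: out=1, reg = 0x447
clock 3: out=1, reg = 0x223
clock 4: out=1, reg = 0x111
clock 5: out=1, reg = 0x888

0x888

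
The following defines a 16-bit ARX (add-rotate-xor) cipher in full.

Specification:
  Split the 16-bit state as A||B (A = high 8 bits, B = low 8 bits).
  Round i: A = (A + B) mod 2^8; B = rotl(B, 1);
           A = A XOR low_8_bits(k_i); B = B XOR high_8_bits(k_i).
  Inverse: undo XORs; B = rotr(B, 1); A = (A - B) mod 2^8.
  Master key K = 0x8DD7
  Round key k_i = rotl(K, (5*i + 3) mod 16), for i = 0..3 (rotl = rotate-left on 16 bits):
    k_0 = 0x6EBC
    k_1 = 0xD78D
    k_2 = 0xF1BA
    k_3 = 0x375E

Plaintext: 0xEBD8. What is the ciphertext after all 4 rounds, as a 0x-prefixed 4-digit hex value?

s_0 = plaintext = 0xEBD8
s_1 = Round(s_0, k_0) = 0x7FDF
s_2 = Round(s_1, k_1) = 0xD368
s_3 = Round(s_2, k_2) = 0x8121
s_4 = Round(s_3, k_3) = 0xFC75

0xFC75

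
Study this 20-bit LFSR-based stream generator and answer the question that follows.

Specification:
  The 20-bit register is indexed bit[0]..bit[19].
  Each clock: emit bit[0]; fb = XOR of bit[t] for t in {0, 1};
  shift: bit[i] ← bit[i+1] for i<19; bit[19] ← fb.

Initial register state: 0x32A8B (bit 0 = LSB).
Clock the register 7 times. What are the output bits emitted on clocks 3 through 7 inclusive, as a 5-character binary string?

01000

reg_0 = 0x32A8B
clock 1: out=1, reg = 0x19545
clock 2: out=1, reg = 0x8CAA2
clock 3: out=0, reg = 0xC6551
clock 4: out=1, reg = 0xE32A8
clock 5: out=0, reg = 0x71954
clock 6: out=0, reg = 0x38CAA
clock 7: out=0, reg = 0x9C655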